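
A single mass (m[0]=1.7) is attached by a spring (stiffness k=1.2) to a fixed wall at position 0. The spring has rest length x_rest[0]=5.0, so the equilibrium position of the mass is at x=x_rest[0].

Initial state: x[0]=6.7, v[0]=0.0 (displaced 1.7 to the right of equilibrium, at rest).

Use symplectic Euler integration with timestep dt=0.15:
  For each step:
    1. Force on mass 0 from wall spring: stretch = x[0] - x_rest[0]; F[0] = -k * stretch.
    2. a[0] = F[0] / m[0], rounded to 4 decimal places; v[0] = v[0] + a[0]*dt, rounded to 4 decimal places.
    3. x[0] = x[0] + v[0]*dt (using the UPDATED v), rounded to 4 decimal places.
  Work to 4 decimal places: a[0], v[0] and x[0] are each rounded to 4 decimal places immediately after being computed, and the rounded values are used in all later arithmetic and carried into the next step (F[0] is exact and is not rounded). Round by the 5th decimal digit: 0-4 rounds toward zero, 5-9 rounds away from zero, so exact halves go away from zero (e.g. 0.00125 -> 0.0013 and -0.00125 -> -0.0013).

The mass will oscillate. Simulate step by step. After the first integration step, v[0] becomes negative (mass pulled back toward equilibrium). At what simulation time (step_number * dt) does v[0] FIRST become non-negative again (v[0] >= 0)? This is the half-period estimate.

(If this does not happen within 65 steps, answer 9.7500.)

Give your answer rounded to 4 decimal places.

Step 0: x=[6.7000] v=[0.0000]
Step 1: x=[6.6730] v=[-0.1800]
Step 2: x=[6.6194] v=[-0.3571]
Step 3: x=[6.5401] v=[-0.5286]
Step 4: x=[6.4363] v=[-0.6917]
Step 5: x=[6.3097] v=[-0.8438]
Step 6: x=[6.1623] v=[-0.9825]
Step 7: x=[5.9965] v=[-1.1056]
Step 8: x=[5.8148] v=[-1.2111]
Step 9: x=[5.6202] v=[-1.2974]
Step 10: x=[5.4157] v=[-1.3631]
Step 11: x=[5.2046] v=[-1.4071]
Step 12: x=[4.9903] v=[-1.4288]
Step 13: x=[4.7761] v=[-1.4278]
Step 14: x=[4.5655] v=[-1.4041]
Step 15: x=[4.3618] v=[-1.3581]
Step 16: x=[4.1682] v=[-1.2905]
Step 17: x=[3.9878] v=[-1.2024]
Step 18: x=[3.8235] v=[-1.0952]
Step 19: x=[3.6779] v=[-0.9706]
Step 20: x=[3.5533] v=[-0.8306]
Step 21: x=[3.4517] v=[-0.6774]
Step 22: x=[3.3747] v=[-0.5135]
Step 23: x=[3.3235] v=[-0.3414]
Step 24: x=[3.2989] v=[-0.1639]
Step 25: x=[3.3013] v=[0.0162]
First v>=0 after going negative at step 25, time=3.7500

Answer: 3.7500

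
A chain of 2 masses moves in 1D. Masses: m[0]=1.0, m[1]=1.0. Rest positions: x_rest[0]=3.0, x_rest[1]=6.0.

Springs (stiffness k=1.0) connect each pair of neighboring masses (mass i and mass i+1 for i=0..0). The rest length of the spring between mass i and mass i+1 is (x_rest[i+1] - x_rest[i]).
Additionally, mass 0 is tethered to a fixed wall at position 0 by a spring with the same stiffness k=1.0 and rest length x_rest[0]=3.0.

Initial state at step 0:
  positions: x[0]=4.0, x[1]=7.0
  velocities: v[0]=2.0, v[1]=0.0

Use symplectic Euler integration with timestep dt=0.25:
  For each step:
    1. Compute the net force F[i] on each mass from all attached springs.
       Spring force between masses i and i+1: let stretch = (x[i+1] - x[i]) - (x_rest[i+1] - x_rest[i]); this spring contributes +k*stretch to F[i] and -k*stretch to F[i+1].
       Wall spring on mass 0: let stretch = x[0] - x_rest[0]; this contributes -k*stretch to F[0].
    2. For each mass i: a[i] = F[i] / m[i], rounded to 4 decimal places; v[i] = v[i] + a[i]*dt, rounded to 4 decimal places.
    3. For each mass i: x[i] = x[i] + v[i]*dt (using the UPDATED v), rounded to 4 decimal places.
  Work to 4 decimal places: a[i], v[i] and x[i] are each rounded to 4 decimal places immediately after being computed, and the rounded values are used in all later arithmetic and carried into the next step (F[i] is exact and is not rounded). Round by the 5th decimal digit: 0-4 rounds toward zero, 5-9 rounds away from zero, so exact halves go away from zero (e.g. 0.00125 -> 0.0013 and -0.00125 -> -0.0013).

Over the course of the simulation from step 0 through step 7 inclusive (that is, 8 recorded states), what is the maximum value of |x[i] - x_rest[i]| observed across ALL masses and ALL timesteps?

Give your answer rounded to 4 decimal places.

Step 0: x=[4.0000 7.0000] v=[2.0000 0.0000]
Step 1: x=[4.4375 7.0000] v=[1.7500 0.0000]
Step 2: x=[4.7578 7.0274] v=[1.2813 0.1094]
Step 3: x=[4.9226 7.1004] v=[0.6593 0.2920]
Step 4: x=[4.9159 7.2248] v=[-0.0269 0.4976]
Step 5: x=[4.7462 7.3924] v=[-0.6787 0.6704]
Step 6: x=[4.4453 7.5821] v=[-1.2037 0.7589]
Step 7: x=[4.0626 7.7633] v=[-1.5308 0.7247]
Max displacement = 1.9226

Answer: 1.9226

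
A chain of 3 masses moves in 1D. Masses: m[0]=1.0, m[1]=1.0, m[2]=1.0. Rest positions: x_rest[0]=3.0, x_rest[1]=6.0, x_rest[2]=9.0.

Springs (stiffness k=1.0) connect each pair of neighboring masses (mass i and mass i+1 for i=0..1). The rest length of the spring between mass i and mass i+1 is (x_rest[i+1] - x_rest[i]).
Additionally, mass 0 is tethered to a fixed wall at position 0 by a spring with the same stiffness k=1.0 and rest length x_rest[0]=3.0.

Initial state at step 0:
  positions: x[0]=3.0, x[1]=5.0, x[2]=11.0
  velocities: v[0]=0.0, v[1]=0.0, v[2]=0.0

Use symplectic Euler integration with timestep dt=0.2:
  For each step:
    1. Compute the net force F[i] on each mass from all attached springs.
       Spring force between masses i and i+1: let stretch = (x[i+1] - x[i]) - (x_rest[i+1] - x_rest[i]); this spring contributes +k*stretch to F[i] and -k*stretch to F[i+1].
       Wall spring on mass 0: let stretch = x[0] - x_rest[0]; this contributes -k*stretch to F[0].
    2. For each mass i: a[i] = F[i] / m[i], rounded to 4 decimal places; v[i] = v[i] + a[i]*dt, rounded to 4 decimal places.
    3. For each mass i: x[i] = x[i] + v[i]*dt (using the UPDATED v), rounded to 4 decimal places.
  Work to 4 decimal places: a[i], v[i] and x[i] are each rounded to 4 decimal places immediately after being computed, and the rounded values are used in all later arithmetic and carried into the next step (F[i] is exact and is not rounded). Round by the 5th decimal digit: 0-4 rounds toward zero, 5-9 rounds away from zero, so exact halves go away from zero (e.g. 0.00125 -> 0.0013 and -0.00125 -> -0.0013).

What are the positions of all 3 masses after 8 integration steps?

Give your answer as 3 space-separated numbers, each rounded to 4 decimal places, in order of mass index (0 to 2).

Step 0: x=[3.0000 5.0000 11.0000] v=[0.0000 0.0000 0.0000]
Step 1: x=[2.9600 5.1600 10.8800] v=[-0.2000 0.8000 -0.6000]
Step 2: x=[2.8896 5.4608 10.6512] v=[-0.3520 1.5040 -1.1440]
Step 3: x=[2.8065 5.8664 10.3348] v=[-0.4157 2.0278 -1.5821]
Step 4: x=[2.7335 6.3283 9.9596] v=[-0.3650 2.3095 -1.8758]
Step 5: x=[2.6950 6.7917 9.5592] v=[-0.1927 2.3168 -2.0021]
Step 6: x=[2.7125 7.2019 9.1681] v=[0.0876 2.0510 -1.9556]
Step 7: x=[2.8011 7.5112 8.8183] v=[0.4430 1.5464 -1.7488]
Step 8: x=[2.9661 7.6844 8.5363] v=[0.8248 0.8658 -1.4102]

Answer: 2.9661 7.6844 8.5363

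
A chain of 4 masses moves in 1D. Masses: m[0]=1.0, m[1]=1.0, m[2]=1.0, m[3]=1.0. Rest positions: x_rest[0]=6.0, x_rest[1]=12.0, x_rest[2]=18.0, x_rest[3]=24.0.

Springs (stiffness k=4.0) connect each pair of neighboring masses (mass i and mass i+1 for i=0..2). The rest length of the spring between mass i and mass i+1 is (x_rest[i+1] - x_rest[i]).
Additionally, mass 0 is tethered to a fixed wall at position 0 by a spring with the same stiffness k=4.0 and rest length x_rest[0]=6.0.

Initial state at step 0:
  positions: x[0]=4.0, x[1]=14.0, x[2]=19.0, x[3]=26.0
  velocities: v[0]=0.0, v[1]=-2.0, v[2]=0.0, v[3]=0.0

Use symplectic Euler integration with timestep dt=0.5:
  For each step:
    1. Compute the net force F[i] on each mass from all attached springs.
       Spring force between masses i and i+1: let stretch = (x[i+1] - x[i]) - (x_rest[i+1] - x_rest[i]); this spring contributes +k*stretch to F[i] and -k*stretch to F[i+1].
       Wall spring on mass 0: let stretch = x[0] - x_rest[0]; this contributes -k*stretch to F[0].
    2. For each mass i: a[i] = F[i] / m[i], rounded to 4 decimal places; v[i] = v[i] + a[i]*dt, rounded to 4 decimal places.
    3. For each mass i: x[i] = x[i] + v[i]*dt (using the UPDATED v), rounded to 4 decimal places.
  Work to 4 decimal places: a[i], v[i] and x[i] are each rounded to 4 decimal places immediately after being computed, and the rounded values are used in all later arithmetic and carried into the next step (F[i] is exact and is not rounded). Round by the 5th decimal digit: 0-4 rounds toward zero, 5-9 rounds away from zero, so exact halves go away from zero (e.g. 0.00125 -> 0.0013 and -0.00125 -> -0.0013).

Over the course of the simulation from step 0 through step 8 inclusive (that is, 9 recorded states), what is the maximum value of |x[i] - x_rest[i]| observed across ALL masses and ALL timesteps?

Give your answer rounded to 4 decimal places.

Step 0: x=[4.0000 14.0000 19.0000 26.0000] v=[0.0000 -2.0000 0.0000 0.0000]
Step 1: x=[10.0000 8.0000 21.0000 25.0000] v=[12.0000 -12.0000 4.0000 -2.0000]
Step 2: x=[4.0000 17.0000 14.0000 26.0000] v=[-12.0000 18.0000 -14.0000 2.0000]
Step 3: x=[7.0000 10.0000 22.0000 21.0000] v=[6.0000 -14.0000 16.0000 -10.0000]
Step 4: x=[6.0000 12.0000 17.0000 23.0000] v=[-2.0000 4.0000 -10.0000 4.0000]
Step 5: x=[5.0000 13.0000 13.0000 25.0000] v=[-2.0000 2.0000 -8.0000 4.0000]
Step 6: x=[7.0000 6.0000 21.0000 21.0000] v=[4.0000 -14.0000 16.0000 -8.0000]
Step 7: x=[1.0000 15.0000 14.0000 23.0000] v=[-12.0000 18.0000 -14.0000 4.0000]
Step 8: x=[8.0000 9.0000 17.0000 22.0000] v=[14.0000 -12.0000 6.0000 -2.0000]
Max displacement = 6.0000

Answer: 6.0000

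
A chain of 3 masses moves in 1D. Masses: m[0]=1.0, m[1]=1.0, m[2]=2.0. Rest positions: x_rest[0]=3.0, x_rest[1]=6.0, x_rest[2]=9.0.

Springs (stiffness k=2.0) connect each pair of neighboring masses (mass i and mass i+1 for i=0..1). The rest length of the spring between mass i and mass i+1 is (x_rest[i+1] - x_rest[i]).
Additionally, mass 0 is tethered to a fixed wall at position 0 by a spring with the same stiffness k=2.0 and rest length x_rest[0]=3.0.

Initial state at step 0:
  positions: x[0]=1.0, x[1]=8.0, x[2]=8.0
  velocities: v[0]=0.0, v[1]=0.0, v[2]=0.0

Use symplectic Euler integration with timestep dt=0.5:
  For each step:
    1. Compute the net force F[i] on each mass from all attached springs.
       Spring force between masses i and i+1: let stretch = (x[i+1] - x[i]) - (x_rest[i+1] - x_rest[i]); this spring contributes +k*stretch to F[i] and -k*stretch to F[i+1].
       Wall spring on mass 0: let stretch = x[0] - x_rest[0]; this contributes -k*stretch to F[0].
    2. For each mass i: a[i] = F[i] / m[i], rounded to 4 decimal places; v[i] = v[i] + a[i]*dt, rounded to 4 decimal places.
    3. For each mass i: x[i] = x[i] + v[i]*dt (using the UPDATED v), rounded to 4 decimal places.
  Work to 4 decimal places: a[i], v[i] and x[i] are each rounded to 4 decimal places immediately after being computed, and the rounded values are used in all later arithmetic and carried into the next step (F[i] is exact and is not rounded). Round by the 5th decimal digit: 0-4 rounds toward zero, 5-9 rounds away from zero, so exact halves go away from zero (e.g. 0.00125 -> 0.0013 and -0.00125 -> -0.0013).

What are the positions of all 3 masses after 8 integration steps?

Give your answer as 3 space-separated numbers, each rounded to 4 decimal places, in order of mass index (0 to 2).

Step 0: x=[1.0000 8.0000 8.0000] v=[0.0000 0.0000 0.0000]
Step 1: x=[4.0000 4.5000 8.7500] v=[6.0000 -7.0000 1.5000]
Step 2: x=[5.2500 2.8750 9.1875] v=[2.5000 -3.2500 0.8750]
Step 3: x=[2.6875 5.5938 8.7969] v=[-5.1250 5.4375 -0.7813]
Step 4: x=[0.2344 8.4610 8.3555] v=[-4.9062 5.7343 -0.8829]
Step 5: x=[1.7774 7.1621 8.6905] v=[3.0860 -2.5978 0.6699]
Step 6: x=[5.1241 3.9351 9.3934] v=[6.6933 -6.4541 1.4057]
Step 7: x=[5.3142 4.0317 9.4817] v=[0.3802 0.1932 0.1766]
Step 8: x=[2.2060 7.4946 8.9575] v=[-6.2165 6.9257 -1.0484]

Answer: 2.2060 7.4946 8.9575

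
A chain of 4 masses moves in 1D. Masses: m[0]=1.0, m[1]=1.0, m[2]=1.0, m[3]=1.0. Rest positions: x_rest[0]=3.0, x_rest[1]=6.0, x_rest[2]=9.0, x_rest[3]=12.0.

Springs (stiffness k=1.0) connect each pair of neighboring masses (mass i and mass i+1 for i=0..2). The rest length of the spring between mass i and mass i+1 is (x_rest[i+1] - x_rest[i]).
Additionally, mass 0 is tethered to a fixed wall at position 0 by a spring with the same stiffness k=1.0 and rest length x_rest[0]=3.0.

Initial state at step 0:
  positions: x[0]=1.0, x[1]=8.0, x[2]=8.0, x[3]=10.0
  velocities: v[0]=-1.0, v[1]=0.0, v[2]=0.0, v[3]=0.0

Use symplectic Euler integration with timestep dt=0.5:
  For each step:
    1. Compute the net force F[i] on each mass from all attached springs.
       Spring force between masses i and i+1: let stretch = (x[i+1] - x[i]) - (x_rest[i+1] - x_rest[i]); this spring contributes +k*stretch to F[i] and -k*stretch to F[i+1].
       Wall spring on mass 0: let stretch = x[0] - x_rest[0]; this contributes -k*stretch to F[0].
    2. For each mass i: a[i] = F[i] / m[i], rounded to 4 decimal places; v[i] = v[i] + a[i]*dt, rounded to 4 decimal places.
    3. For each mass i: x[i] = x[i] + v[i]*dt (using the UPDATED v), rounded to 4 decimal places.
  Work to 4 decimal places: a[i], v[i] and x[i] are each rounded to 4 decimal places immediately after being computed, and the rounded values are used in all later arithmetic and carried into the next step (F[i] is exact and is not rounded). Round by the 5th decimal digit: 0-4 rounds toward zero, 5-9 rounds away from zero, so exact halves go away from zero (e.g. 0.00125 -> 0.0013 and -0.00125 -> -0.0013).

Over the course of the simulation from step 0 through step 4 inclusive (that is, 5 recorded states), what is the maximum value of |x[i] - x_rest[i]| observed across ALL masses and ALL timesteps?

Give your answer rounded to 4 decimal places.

Answer: 3.1406

Derivation:
Step 0: x=[1.0000 8.0000 8.0000 10.0000] v=[-1.0000 0.0000 0.0000 0.0000]
Step 1: x=[2.0000 6.2500 8.5000 10.2500] v=[2.0000 -3.5000 1.0000 0.5000]
Step 2: x=[3.5625 4.0000 8.8750 10.8125] v=[3.1250 -4.5000 0.7500 1.1250]
Step 3: x=[4.3438 2.8594 8.5156 11.6407] v=[1.5625 -2.2813 -0.7188 1.6563]
Step 4: x=[3.6680 3.5039 7.5234 12.4376] v=[-1.3516 1.2890 -1.9844 1.5938]
Max displacement = 3.1406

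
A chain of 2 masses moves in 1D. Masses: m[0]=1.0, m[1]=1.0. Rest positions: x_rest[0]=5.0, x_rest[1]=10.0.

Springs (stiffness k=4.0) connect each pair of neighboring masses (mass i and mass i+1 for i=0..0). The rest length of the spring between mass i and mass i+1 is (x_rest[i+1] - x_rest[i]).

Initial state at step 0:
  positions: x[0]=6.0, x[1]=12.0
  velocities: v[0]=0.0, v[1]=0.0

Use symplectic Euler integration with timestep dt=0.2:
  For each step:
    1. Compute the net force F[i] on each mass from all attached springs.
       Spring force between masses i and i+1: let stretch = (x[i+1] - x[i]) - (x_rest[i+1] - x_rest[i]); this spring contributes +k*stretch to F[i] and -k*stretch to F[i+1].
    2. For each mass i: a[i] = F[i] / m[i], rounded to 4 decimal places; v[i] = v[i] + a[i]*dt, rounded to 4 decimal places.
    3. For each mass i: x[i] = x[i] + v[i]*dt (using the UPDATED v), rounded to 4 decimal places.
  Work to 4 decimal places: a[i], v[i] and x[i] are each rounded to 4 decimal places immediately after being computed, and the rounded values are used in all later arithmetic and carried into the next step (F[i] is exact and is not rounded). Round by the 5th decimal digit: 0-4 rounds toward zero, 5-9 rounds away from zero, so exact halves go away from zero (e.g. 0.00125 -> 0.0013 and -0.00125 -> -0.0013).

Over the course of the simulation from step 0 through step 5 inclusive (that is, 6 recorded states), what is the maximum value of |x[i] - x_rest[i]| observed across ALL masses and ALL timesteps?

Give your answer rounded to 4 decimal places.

Answer: 2.0213

Derivation:
Step 0: x=[6.0000 12.0000] v=[0.0000 0.0000]
Step 1: x=[6.1600 11.8400] v=[0.8000 -0.8000]
Step 2: x=[6.4288 11.5712] v=[1.3440 -1.3440]
Step 3: x=[6.7204 11.2796] v=[1.4579 -1.4579]
Step 4: x=[6.9415 11.0585] v=[1.1053 -1.1053]
Step 5: x=[7.0213 10.9787] v=[0.3989 -0.3989]
Max displacement = 2.0213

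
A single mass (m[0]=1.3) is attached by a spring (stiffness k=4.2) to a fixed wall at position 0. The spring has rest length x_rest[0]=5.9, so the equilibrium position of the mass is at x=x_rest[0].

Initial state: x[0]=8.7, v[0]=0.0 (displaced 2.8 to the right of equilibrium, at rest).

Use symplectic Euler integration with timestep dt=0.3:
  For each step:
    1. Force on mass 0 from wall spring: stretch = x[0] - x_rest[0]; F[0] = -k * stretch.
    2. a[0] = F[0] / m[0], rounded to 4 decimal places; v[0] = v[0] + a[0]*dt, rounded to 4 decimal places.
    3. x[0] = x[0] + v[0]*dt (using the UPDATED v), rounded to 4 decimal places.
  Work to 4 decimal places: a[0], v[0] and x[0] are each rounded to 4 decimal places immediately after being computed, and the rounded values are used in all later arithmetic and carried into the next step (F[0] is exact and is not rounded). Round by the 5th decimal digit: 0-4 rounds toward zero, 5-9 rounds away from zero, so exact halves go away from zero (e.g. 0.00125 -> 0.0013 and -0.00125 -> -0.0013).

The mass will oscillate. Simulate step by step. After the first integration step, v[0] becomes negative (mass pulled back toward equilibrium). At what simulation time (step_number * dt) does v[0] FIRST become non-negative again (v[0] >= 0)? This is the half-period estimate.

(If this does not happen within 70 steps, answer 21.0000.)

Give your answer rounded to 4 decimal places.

Step 0: x=[8.7000] v=[0.0000]
Step 1: x=[7.8858] v=[-2.7139]
Step 2: x=[6.4942] v=[-4.6386]
Step 3: x=[4.9299] v=[-5.2145]
Step 4: x=[3.6476] v=[-4.2742]
Step 5: x=[3.0203] v=[-2.0911]
Step 6: x=[3.2303] v=[0.7000]
First v>=0 after going negative at step 6, time=1.8000

Answer: 1.8000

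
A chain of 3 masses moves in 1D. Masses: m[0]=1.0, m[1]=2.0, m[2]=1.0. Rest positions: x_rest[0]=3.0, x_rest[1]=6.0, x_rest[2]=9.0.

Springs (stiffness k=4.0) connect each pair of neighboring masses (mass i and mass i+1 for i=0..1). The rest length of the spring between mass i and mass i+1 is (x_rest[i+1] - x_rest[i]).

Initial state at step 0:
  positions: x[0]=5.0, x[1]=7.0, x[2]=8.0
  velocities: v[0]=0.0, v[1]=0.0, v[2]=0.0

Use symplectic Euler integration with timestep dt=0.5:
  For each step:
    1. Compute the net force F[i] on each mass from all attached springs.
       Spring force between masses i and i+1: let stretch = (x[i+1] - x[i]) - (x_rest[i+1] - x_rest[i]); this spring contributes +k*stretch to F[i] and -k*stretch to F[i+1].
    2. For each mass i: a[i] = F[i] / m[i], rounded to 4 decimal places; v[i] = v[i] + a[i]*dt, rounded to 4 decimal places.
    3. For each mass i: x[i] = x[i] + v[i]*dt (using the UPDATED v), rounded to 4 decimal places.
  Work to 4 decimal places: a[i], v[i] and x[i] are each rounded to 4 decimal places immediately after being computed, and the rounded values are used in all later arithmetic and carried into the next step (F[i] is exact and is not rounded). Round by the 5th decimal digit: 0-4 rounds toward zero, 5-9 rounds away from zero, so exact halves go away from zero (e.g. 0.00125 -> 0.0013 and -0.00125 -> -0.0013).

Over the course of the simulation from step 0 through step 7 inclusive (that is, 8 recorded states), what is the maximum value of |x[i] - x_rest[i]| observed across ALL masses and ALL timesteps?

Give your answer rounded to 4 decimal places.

Answer: 2.5000

Derivation:
Step 0: x=[5.0000 7.0000 8.0000] v=[0.0000 0.0000 0.0000]
Step 1: x=[4.0000 6.5000 10.0000] v=[-2.0000 -1.0000 4.0000]
Step 2: x=[2.5000 6.5000 11.5000] v=[-3.0000 0.0000 3.0000]
Step 3: x=[2.0000 7.0000 11.0000] v=[-1.0000 1.0000 -1.0000]
Step 4: x=[3.5000 7.0000 9.5000] v=[3.0000 0.0000 -3.0000]
Step 5: x=[5.5000 6.5000 8.5000] v=[4.0000 -1.0000 -2.0000]
Step 6: x=[5.5000 6.5000 8.5000] v=[0.0000 0.0000 0.0000]
Step 7: x=[3.5000 7.0000 9.5000] v=[-4.0000 1.0000 2.0000]
Max displacement = 2.5000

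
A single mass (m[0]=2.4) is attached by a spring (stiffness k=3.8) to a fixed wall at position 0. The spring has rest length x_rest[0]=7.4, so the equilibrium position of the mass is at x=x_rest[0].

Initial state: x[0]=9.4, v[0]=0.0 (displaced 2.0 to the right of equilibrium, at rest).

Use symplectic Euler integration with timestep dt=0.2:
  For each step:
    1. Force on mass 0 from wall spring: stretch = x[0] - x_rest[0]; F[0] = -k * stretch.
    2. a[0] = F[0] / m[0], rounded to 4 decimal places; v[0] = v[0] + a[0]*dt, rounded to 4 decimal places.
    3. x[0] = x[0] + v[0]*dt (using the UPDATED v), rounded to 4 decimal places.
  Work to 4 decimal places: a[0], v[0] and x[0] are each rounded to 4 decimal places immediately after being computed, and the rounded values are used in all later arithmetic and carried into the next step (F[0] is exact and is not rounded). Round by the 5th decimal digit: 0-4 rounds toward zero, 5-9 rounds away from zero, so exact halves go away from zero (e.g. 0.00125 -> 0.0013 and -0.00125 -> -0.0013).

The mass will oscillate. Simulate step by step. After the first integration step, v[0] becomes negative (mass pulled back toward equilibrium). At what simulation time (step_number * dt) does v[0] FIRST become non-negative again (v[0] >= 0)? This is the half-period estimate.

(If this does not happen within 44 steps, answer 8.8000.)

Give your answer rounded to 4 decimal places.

Answer: 2.6000

Derivation:
Step 0: x=[9.4000] v=[0.0000]
Step 1: x=[9.2733] v=[-0.6333]
Step 2: x=[9.0280] v=[-1.2265]
Step 3: x=[8.6796] v=[-1.7420]
Step 4: x=[8.2502] v=[-2.1472]
Step 5: x=[7.7669] v=[-2.4164]
Step 6: x=[7.2604] v=[-2.5326]
Step 7: x=[6.7627] v=[-2.4884]
Step 8: x=[6.3054] v=[-2.2866]
Step 9: x=[5.9174] v=[-1.9400]
Step 10: x=[5.6233] v=[-1.4705]
Step 11: x=[5.4417] v=[-0.9079]
Step 12: x=[5.3841] v=[-0.2878]
Step 13: x=[5.4542] v=[0.3506]
First v>=0 after going negative at step 13, time=2.6000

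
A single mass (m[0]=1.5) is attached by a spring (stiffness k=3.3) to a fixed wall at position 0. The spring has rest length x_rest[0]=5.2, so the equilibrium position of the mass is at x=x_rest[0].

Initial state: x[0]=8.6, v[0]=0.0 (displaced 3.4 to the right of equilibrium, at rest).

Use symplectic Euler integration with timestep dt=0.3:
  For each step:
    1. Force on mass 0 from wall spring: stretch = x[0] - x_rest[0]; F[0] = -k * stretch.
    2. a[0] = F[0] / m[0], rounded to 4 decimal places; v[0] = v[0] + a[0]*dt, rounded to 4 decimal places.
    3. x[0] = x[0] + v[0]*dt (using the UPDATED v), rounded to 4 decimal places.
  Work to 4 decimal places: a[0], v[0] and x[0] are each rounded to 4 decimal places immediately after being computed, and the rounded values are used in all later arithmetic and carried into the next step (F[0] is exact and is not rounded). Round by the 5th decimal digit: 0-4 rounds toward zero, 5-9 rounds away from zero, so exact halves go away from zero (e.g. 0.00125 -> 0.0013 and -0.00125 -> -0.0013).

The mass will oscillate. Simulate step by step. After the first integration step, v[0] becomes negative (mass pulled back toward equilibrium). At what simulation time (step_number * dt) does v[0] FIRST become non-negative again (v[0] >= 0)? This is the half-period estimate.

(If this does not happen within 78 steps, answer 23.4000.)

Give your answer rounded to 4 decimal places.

Answer: 2.4000

Derivation:
Step 0: x=[8.6000] v=[0.0000]
Step 1: x=[7.9268] v=[-2.2440]
Step 2: x=[6.7137] v=[-4.0437]
Step 3: x=[5.2009] v=[-5.0427]
Step 4: x=[3.6879] v=[-5.0433]
Step 5: x=[2.4743] v=[-4.0453]
Step 6: x=[1.8004] v=[-2.2464]
Step 7: x=[1.7996] v=[-0.0027]
Step 8: x=[2.4721] v=[2.2416]
First v>=0 after going negative at step 8, time=2.4000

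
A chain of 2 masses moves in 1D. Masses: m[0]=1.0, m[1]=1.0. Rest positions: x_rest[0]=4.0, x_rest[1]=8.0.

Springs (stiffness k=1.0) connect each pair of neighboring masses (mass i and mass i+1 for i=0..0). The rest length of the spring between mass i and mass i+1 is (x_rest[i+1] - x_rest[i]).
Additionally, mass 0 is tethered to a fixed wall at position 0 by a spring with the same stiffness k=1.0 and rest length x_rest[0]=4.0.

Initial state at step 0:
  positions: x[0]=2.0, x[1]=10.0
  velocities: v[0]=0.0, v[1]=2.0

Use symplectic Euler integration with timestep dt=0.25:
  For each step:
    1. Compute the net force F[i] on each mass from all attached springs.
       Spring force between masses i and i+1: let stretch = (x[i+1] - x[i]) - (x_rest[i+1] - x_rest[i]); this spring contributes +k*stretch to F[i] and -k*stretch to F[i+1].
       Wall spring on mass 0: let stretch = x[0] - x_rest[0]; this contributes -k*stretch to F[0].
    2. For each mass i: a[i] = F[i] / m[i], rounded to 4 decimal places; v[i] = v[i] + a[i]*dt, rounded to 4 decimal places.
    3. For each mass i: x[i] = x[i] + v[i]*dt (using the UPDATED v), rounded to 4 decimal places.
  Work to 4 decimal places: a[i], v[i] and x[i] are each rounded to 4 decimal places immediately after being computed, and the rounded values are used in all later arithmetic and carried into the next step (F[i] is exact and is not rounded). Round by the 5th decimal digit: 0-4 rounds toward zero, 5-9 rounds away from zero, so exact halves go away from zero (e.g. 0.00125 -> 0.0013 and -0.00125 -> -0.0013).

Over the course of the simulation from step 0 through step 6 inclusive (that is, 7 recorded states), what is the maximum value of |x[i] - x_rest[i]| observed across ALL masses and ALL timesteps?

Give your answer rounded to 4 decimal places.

Answer: 3.0881

Derivation:
Step 0: x=[2.0000 10.0000] v=[0.0000 2.0000]
Step 1: x=[2.3750 10.2500] v=[1.5000 1.0000]
Step 2: x=[3.0938 10.2578] v=[2.8750 0.0313]
Step 3: x=[4.0670 10.0679] v=[3.8926 -0.7597]
Step 4: x=[5.1610 9.7529] v=[4.3761 -1.2599]
Step 5: x=[6.2195 9.4009] v=[4.2338 -1.4079]
Step 6: x=[7.0881 9.1001] v=[3.4743 -1.2033]
Max displacement = 3.0881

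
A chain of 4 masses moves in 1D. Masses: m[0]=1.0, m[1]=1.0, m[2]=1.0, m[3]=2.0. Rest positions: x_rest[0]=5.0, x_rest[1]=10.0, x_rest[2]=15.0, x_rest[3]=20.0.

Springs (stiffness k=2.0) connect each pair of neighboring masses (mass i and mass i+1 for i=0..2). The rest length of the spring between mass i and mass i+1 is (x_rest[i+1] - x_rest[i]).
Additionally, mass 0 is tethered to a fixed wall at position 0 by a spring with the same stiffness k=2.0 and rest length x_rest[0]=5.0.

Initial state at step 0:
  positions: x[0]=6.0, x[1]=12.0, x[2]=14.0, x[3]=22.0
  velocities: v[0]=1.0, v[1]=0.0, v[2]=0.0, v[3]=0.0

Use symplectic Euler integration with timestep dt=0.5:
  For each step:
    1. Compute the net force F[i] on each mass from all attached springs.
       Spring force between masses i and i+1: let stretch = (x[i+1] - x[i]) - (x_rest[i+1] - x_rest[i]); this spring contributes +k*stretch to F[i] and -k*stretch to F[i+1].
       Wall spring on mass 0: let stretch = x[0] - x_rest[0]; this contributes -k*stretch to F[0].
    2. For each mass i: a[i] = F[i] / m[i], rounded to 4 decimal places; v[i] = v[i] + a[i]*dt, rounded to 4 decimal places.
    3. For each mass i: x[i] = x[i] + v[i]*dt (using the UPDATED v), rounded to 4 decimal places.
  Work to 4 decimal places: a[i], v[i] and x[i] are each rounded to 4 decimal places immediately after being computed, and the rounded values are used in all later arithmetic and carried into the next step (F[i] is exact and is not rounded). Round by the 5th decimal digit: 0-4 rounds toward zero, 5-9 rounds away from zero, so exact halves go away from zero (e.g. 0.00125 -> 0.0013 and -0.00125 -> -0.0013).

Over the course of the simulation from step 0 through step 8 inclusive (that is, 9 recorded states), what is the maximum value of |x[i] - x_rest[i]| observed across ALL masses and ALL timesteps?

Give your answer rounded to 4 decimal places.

Step 0: x=[6.0000 12.0000 14.0000 22.0000] v=[1.0000 0.0000 0.0000 0.0000]
Step 1: x=[6.5000 10.0000 17.0000 21.2500] v=[1.0000 -4.0000 6.0000 -1.5000]
Step 2: x=[5.5000 9.7500 18.6250 20.6875] v=[-2.0000 -0.5000 3.2500 -1.1250]
Step 3: x=[3.8750 11.8125 16.8438 20.8594] v=[-3.2500 4.1250 -3.5625 0.3438]
Step 4: x=[4.2813 12.4219 14.5547 21.2774] v=[0.8125 1.2188 -4.5782 0.8360]
Step 5: x=[6.6172 10.0274 14.5606 21.2647] v=[4.6718 -4.7890 0.0117 -0.0254]
Step 6: x=[7.3496 8.1944 15.6519 20.8260] v=[1.4648 -3.6660 2.1826 -0.8775]
Step 7: x=[4.8296 9.6678 15.6015 20.3437] v=[-5.0400 2.9467 -0.1008 -0.9646]
Step 8: x=[2.3139 11.6889 14.9554 19.9259] v=[-5.0314 4.0422 -1.2923 -0.8357]
Max displacement = 3.6250

Answer: 3.6250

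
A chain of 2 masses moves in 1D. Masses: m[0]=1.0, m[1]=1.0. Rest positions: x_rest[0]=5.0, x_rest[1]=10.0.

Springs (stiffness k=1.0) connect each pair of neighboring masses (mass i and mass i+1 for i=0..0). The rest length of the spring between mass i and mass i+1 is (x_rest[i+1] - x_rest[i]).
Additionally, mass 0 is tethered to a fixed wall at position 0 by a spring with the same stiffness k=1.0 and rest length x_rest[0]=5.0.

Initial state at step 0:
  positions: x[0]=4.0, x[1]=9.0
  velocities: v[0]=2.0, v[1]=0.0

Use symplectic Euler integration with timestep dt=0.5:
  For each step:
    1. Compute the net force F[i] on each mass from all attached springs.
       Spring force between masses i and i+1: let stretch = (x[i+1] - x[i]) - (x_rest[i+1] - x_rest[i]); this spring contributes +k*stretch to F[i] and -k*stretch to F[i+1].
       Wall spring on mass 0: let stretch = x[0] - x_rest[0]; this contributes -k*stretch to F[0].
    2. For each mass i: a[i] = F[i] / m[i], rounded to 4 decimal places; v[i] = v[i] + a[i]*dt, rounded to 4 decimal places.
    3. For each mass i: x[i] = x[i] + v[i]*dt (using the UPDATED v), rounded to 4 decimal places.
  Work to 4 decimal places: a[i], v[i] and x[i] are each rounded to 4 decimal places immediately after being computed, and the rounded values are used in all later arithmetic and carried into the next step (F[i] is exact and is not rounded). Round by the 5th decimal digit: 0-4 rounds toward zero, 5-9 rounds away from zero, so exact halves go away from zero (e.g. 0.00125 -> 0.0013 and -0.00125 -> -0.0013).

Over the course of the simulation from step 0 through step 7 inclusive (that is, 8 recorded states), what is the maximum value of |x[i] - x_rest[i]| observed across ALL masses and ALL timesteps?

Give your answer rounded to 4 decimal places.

Answer: 2.6153

Derivation:
Step 0: x=[4.0000 9.0000] v=[2.0000 0.0000]
Step 1: x=[5.2500 9.0000] v=[2.5000 0.0000]
Step 2: x=[6.1250 9.3125] v=[1.7500 0.6250]
Step 3: x=[6.2657 10.0782] v=[0.2813 1.5313]
Step 4: x=[5.7931 11.1408] v=[-0.9453 2.1251]
Step 5: x=[5.2091 12.1165] v=[-1.1680 1.9513]
Step 6: x=[5.0497 12.6153] v=[-0.3189 0.9976]
Step 7: x=[5.5193 12.4727] v=[0.9391 -0.2852]
Max displacement = 2.6153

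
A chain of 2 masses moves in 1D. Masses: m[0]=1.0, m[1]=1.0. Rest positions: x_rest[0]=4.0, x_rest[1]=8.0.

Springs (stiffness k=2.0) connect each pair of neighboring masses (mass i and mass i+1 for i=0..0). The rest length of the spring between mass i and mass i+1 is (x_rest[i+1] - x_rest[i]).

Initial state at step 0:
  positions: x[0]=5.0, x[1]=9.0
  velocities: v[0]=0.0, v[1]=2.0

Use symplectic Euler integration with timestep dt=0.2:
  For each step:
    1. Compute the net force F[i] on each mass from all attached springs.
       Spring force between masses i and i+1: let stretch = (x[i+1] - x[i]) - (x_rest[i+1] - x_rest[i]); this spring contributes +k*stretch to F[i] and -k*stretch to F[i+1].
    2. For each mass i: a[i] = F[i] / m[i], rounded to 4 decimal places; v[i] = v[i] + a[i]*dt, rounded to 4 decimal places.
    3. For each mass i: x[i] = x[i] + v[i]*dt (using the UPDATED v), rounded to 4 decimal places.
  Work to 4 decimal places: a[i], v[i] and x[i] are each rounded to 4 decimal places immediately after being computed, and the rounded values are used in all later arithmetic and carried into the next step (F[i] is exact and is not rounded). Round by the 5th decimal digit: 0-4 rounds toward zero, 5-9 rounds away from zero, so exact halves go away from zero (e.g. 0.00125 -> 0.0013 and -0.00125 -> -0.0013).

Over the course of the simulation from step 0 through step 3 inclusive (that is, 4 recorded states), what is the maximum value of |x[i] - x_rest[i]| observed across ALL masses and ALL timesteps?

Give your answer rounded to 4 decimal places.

Answer: 2.0771

Derivation:
Step 0: x=[5.0000 9.0000] v=[0.0000 2.0000]
Step 1: x=[5.0000 9.4000] v=[0.0000 2.0000]
Step 2: x=[5.0320 9.7680] v=[0.1600 1.8400]
Step 3: x=[5.1229 10.0771] v=[0.4544 1.5456]
Max displacement = 2.0771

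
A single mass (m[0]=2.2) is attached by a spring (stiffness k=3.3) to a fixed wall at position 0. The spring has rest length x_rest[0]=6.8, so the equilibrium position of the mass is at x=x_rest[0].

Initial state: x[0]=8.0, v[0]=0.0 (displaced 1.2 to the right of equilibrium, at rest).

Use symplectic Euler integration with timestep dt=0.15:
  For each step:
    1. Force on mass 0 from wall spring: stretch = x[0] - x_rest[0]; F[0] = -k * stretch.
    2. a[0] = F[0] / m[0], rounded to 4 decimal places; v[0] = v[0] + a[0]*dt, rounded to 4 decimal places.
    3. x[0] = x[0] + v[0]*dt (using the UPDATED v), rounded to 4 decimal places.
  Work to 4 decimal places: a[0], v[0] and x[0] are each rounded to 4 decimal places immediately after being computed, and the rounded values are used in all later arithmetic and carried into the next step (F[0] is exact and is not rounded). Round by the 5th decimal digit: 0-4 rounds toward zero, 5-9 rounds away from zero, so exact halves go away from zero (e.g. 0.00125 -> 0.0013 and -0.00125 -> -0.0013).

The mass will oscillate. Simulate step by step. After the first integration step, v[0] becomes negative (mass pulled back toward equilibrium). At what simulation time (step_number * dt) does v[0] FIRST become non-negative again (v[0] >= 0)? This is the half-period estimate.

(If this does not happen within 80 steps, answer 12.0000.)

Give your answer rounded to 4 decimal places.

Step 0: x=[8.0000] v=[0.0000]
Step 1: x=[7.9595] v=[-0.2700]
Step 2: x=[7.8799] v=[-0.5309]
Step 3: x=[7.7638] v=[-0.7739]
Step 4: x=[7.6152] v=[-0.9908]
Step 5: x=[7.4391] v=[-1.1742]
Step 6: x=[7.2414] v=[-1.3180]
Step 7: x=[7.0288] v=[-1.4173]
Step 8: x=[6.8085] v=[-1.4688]
Step 9: x=[6.5879] v=[-1.4707]
Step 10: x=[6.3745] v=[-1.4230]
Step 11: x=[6.1754] v=[-1.3273]
Step 12: x=[5.9974] v=[-1.1868]
Step 13: x=[5.8465] v=[-1.0062]
Step 14: x=[5.7277] v=[-0.7917]
Step 15: x=[5.6451] v=[-0.5504]
Step 16: x=[5.6015] v=[-0.2905]
Step 17: x=[5.5984] v=[-0.0208]
Step 18: x=[5.6358] v=[0.2496]
First v>=0 after going negative at step 18, time=2.7000

Answer: 2.7000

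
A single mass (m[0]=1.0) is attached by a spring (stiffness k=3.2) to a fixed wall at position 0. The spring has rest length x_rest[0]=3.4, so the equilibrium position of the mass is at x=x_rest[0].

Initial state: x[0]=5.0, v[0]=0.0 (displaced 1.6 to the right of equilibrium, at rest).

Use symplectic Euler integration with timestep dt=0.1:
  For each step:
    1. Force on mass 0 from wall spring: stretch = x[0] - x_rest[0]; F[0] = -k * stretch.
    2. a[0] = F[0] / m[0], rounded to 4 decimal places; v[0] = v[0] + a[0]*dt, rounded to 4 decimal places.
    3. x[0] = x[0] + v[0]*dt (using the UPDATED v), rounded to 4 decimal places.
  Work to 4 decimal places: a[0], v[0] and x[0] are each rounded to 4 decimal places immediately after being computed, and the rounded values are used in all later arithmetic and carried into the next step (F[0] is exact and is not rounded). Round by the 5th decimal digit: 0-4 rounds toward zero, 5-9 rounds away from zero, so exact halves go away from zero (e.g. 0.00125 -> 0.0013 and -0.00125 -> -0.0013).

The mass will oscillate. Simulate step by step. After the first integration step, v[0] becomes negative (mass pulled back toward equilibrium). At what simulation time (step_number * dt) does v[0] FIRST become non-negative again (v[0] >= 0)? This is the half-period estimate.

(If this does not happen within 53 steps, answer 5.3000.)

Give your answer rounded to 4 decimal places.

Step 0: x=[5.0000] v=[0.0000]
Step 1: x=[4.9488] v=[-0.5120]
Step 2: x=[4.8480] v=[-1.0076]
Step 3: x=[4.7009] v=[-1.4710]
Step 4: x=[4.5122] v=[-1.8873]
Step 5: x=[4.2879] v=[-2.2432]
Step 6: x=[4.0352] v=[-2.5273]
Step 7: x=[3.7621] v=[-2.7306]
Step 8: x=[3.4775] v=[-2.8465]
Step 9: x=[3.1904] v=[-2.8713]
Step 10: x=[2.9100] v=[-2.8042]
Step 11: x=[2.6453] v=[-2.6474]
Step 12: x=[2.4047] v=[-2.4059]
Step 13: x=[2.1960] v=[-2.0874]
Step 14: x=[2.0258] v=[-1.7021]
Step 15: x=[1.8996] v=[-1.2624]
Step 16: x=[1.8214] v=[-0.7823]
Step 17: x=[1.7937] v=[-0.2772]
Step 18: x=[1.8174] v=[0.2368]
First v>=0 after going negative at step 18, time=1.8000

Answer: 1.8000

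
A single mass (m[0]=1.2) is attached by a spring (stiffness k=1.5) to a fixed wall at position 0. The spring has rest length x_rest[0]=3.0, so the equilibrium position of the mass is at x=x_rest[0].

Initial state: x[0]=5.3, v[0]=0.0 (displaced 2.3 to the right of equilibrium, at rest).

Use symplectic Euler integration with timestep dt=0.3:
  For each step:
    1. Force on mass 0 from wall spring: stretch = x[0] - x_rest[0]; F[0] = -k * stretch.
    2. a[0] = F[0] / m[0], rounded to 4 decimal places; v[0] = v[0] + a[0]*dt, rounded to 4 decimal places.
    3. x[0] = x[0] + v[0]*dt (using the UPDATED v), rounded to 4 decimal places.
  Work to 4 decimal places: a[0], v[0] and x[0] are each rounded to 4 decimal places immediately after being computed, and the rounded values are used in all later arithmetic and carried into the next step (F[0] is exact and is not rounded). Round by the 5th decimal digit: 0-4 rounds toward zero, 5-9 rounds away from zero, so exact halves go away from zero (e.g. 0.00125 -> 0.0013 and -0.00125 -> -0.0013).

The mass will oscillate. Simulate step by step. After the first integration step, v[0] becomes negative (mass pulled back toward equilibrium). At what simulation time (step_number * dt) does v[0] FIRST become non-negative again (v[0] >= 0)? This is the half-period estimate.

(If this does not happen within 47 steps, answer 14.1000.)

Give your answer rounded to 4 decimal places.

Answer: 3.0000

Derivation:
Step 0: x=[5.3000] v=[0.0000]
Step 1: x=[5.0413] v=[-0.8625]
Step 2: x=[4.5529] v=[-1.6280]
Step 3: x=[3.8898] v=[-2.2103]
Step 4: x=[3.1266] v=[-2.5440]
Step 5: x=[2.3492] v=[-2.5915]
Step 6: x=[1.6450] v=[-2.3475]
Step 7: x=[1.0932] v=[-1.8394]
Step 8: x=[0.7559] v=[-1.1244]
Step 9: x=[0.6710] v=[-0.2829]
Step 10: x=[0.8482] v=[0.5905]
First v>=0 after going negative at step 10, time=3.0000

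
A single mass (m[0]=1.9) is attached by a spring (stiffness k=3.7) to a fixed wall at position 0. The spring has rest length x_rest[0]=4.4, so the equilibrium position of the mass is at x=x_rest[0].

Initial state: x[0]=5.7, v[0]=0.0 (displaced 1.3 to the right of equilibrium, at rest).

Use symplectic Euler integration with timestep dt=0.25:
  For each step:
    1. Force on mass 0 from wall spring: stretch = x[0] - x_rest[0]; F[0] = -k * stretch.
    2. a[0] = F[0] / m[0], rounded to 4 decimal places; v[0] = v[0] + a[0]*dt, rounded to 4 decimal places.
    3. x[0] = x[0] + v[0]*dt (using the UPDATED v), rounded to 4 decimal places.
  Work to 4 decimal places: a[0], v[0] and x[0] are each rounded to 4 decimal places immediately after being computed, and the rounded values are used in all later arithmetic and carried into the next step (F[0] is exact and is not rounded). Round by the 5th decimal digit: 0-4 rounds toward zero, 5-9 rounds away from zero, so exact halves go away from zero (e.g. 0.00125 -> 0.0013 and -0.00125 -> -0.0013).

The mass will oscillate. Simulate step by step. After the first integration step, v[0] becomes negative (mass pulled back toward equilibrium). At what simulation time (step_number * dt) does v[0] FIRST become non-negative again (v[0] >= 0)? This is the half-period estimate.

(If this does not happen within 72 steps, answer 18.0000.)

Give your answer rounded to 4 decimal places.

Answer: 2.2500

Derivation:
Step 0: x=[5.7000] v=[0.0000]
Step 1: x=[5.5418] v=[-0.6329]
Step 2: x=[5.2446] v=[-1.1888]
Step 3: x=[4.8446] v=[-1.6000]
Step 4: x=[4.3905] v=[-1.8165]
Step 5: x=[3.9375] v=[-1.8119]
Step 6: x=[3.5408] v=[-1.5867]
Step 7: x=[3.2487] v=[-1.1684]
Step 8: x=[3.0967] v=[-0.6079]
Step 9: x=[3.1034] v=[0.0266]
First v>=0 after going negative at step 9, time=2.2500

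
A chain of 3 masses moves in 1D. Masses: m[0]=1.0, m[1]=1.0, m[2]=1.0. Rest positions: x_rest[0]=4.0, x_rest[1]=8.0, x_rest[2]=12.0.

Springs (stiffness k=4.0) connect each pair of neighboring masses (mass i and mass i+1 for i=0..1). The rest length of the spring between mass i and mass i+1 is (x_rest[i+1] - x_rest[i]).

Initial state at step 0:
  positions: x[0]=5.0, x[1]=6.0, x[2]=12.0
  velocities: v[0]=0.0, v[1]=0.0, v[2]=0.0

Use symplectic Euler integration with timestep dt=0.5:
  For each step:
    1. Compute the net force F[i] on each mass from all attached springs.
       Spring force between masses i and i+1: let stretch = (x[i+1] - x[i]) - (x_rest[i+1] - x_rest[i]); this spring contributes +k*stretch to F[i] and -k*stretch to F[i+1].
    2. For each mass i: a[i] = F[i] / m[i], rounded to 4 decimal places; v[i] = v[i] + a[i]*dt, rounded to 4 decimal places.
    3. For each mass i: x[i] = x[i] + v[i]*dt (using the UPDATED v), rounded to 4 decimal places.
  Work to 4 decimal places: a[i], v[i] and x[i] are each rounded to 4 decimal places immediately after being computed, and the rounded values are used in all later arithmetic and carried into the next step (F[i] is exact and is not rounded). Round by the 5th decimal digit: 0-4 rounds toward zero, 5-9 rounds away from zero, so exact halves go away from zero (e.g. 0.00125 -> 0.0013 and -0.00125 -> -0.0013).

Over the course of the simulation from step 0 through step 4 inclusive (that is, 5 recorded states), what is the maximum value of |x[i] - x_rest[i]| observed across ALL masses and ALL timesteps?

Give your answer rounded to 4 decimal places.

Answer: 3.0000

Derivation:
Step 0: x=[5.0000 6.0000 12.0000] v=[0.0000 0.0000 0.0000]
Step 1: x=[2.0000 11.0000 10.0000] v=[-6.0000 10.0000 -4.0000]
Step 2: x=[4.0000 6.0000 13.0000] v=[4.0000 -10.0000 6.0000]
Step 3: x=[4.0000 6.0000 13.0000] v=[0.0000 0.0000 0.0000]
Step 4: x=[2.0000 11.0000 10.0000] v=[-4.0000 10.0000 -6.0000]
Max displacement = 3.0000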